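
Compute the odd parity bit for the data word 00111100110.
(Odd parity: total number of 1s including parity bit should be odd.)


Number of 1s in data: 6
Parity bit: 1

1


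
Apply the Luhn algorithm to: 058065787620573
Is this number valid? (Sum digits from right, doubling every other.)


Luhn sum = 55
55 mod 10 = 5

Invalid (Luhn sum mod 10 = 5)


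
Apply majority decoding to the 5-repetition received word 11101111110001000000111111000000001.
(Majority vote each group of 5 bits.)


Groups: 11101, 11111, 00010, 00000, 11111, 10000, 00001
Majority votes: 1100100

1100100


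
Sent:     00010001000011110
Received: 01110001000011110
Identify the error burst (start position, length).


XOR: 01100000000000000

Burst at position 1, length 2


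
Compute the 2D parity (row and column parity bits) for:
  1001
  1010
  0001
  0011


Row parities: 0010
Column parities: 0001

Row P: 0010, Col P: 0001, Corner: 1


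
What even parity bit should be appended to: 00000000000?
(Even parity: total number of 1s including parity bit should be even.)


Number of 1s in data: 0
Parity bit: 0

0


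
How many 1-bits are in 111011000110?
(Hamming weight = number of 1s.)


Counting 1s in 111011000110

7


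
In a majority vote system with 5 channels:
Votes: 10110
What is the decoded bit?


Ones: 3 out of 5
Threshold: 3

1 (3/5 voted 1)


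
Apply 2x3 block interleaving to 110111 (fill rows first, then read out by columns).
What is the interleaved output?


Matrix:
  110
  111
Read columns: 111101

111101


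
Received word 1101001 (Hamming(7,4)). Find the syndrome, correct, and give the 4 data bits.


Syndrome = 0: no error detected

Data: 0001 (no errors)


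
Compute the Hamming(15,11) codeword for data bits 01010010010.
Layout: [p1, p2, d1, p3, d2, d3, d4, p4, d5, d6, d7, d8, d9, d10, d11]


Parity bits: p1=1, p2=1, p3=1, p4=0

110110100010010


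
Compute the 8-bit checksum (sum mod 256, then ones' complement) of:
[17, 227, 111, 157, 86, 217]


Sum = 815 mod 256 = 47
Complement = 208

208


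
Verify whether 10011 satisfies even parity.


Number of 1s: 3

No, parity error (3 ones)


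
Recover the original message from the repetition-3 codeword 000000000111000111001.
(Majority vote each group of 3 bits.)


Groups: 000, 000, 000, 111, 000, 111, 001
Majority votes: 0001010

0001010


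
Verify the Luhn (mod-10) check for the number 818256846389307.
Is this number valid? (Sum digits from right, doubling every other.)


Luhn sum = 85
85 mod 10 = 5

Invalid (Luhn sum mod 10 = 5)


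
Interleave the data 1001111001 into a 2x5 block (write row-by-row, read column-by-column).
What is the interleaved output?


Matrix:
  10011
  11001
Read columns: 1101001011

1101001011


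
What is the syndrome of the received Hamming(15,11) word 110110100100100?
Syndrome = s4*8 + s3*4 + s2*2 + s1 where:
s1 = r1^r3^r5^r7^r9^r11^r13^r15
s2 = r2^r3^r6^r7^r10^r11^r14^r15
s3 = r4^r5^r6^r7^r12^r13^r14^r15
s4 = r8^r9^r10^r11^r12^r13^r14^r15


s1=0, s2=1, s3=0, s4=0

Syndrome = 2 (error at position 2)


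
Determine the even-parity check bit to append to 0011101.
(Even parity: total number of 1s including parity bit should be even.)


Number of 1s in data: 4
Parity bit: 0

0


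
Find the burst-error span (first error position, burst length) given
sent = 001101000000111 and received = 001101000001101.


XOR: 000000000001010

Burst at position 11, length 3


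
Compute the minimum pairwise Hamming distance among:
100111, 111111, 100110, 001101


Comparing all pairs, minimum distance: 1
Can detect 0 errors, correct 0 errors

1


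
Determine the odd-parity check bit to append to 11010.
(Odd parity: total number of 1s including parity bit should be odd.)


Number of 1s in data: 3
Parity bit: 0

0


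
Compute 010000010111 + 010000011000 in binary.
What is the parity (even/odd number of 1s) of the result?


010000010111 = 1047
010000011000 = 1048
Sum = 2095 = 100000101111
1s count = 6

even parity (6 ones in 100000101111)


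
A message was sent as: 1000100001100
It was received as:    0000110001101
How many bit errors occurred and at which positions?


XOR: 1000010000001

3 error(s) at position(s): 0, 5, 12


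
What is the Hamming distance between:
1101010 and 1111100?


XOR: 0010110
Count of 1s: 3

3


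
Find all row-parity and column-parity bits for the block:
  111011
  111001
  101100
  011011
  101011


Row parities: 10100
Column parities: 011110

Row P: 10100, Col P: 011110, Corner: 0


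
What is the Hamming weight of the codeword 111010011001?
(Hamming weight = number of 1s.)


Counting 1s in 111010011001

7


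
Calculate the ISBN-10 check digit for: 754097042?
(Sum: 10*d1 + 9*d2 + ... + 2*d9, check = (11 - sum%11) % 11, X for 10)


Weighted sum: 252
252 mod 11 = 10

Check digit: 1


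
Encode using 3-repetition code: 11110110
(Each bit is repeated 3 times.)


Each bit -> 3 copies

111111111111000111111000


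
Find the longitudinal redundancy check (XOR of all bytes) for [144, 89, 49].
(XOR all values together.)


XOR chain: 144 ^ 89 ^ 49 = 248

248


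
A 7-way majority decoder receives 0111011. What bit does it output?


Ones: 5 out of 7
Threshold: 4

1 (5/7 voted 1)


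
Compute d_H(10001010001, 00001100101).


XOR: 10000110100
Count of 1s: 4

4


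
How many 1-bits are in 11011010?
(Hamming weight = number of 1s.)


Counting 1s in 11011010

5


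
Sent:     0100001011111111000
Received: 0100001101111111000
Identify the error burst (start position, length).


XOR: 0000000110000000000

Burst at position 7, length 2


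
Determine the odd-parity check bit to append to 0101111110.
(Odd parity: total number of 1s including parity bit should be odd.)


Number of 1s in data: 7
Parity bit: 0

0


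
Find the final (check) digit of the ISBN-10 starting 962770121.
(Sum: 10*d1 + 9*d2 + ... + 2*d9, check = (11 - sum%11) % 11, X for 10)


Weighted sum: 263
263 mod 11 = 10

Check digit: 1


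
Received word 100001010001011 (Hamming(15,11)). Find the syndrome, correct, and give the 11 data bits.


Syndrome = 2: error at position 2

Data: 00100001011 (corrected bit 2)


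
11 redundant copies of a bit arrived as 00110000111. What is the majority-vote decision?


Ones: 5 out of 11
Threshold: 6

0 (5/11 voted 1)


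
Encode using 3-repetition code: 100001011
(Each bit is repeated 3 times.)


Each bit -> 3 copies

111000000000000111000111111


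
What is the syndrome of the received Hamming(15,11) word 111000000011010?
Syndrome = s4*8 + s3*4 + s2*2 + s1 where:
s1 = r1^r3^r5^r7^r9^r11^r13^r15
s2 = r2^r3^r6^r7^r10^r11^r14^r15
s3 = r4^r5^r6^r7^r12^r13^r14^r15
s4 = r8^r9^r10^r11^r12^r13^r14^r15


s1=1, s2=0, s3=0, s4=1

Syndrome = 9 (error at position 9)


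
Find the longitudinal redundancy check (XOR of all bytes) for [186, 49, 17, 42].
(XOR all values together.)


XOR chain: 186 ^ 49 ^ 17 ^ 42 = 176

176


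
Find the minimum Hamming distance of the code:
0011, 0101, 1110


Comparing all pairs, minimum distance: 2
Can detect 1 errors, correct 0 errors

2


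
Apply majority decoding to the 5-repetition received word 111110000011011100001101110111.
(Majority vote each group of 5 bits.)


Groups: 11111, 00000, 11011, 10000, 11011, 10111
Majority votes: 101011

101011


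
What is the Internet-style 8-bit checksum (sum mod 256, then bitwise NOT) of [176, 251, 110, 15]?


Sum = 552 mod 256 = 40
Complement = 215

215


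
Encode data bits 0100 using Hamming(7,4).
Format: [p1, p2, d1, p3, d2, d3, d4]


Parity bits: p1=1, p2=0, p3=1

1001100


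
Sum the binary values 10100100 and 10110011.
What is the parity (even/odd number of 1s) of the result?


10100100 = 164
10110011 = 179
Sum = 343 = 101010111
1s count = 6

even parity (6 ones in 101010111)


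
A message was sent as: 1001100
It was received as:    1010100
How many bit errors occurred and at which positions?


XOR: 0011000

2 error(s) at position(s): 2, 3


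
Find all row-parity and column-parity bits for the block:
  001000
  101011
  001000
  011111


Row parities: 1011
Column parities: 110100

Row P: 1011, Col P: 110100, Corner: 1


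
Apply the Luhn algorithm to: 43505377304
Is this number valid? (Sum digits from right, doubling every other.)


Luhn sum = 45
45 mod 10 = 5

Invalid (Luhn sum mod 10 = 5)


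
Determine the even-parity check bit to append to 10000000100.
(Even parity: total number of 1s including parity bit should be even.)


Number of 1s in data: 2
Parity bit: 0

0


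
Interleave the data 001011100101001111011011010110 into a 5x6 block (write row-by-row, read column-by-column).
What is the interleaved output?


Matrix:
  001011
  100101
  001111
  011011
  010110
Read columns: 010000001110110011011011111110

010000001110110011011011111110


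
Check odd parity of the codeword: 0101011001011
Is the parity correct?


Number of 1s: 7

Yes, parity is correct (7 ones)


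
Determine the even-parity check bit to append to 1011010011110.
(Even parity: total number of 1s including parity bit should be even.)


Number of 1s in data: 8
Parity bit: 0

0


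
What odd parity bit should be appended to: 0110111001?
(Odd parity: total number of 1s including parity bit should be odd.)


Number of 1s in data: 6
Parity bit: 1

1


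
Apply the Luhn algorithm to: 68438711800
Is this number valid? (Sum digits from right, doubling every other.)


Luhn sum = 47
47 mod 10 = 7

Invalid (Luhn sum mod 10 = 7)


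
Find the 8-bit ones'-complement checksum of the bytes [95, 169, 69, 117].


Sum = 450 mod 256 = 194
Complement = 61

61


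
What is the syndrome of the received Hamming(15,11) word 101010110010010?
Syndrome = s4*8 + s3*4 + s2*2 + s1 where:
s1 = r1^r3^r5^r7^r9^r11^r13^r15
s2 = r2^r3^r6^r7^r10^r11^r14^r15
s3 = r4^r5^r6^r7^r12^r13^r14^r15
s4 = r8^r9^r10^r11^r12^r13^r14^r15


s1=1, s2=0, s3=1, s4=1

Syndrome = 13 (error at position 13)


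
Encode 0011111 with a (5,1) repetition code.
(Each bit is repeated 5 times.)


Each bit -> 5 copies

00000000001111111111111111111111111


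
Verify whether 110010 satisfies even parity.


Number of 1s: 3

No, parity error (3 ones)


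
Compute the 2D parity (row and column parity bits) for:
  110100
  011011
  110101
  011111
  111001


Row parities: 10010
Column parities: 111100

Row P: 10010, Col P: 111100, Corner: 0


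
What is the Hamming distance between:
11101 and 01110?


XOR: 10011
Count of 1s: 3

3


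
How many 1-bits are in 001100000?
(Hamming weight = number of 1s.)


Counting 1s in 001100000

2


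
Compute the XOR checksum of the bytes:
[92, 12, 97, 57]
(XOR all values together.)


XOR chain: 92 ^ 12 ^ 97 ^ 57 = 8

8


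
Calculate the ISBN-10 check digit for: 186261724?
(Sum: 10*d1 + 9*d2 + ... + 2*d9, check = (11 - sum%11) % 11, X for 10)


Weighted sum: 227
227 mod 11 = 7

Check digit: 4


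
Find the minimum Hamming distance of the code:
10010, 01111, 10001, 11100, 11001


Comparing all pairs, minimum distance: 1
Can detect 0 errors, correct 0 errors

1


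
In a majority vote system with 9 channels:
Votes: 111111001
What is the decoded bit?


Ones: 7 out of 9
Threshold: 5

1 (7/9 voted 1)


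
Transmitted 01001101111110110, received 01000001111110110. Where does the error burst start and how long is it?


XOR: 00001100000000000

Burst at position 4, length 2


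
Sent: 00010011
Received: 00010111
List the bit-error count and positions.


XOR: 00000100

1 error(s) at position(s): 5


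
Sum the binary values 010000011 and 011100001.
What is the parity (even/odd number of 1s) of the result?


010000011 = 131
011100001 = 225
Sum = 356 = 101100100
1s count = 4

even parity (4 ones in 101100100)


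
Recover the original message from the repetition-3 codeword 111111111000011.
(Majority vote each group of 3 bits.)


Groups: 111, 111, 111, 000, 011
Majority votes: 11101

11101


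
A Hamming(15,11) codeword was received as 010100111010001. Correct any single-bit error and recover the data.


Syndrome = 4: error at position 4

Data: 00011010001 (corrected bit 4)


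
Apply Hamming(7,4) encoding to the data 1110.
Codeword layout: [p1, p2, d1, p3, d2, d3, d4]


Parity bits: p1=0, p2=0, p3=0

0010110


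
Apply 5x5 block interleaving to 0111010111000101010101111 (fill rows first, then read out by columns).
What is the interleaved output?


Matrix:
  01110
  10111
  00010
  10101
  01111
Read columns: 0101010001110111110101011

0101010001110111110101011


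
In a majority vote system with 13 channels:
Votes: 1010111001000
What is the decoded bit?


Ones: 6 out of 13
Threshold: 7

0 (6/13 voted 1)


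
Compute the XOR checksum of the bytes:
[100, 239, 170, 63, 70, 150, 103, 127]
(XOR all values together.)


XOR chain: 100 ^ 239 ^ 170 ^ 63 ^ 70 ^ 150 ^ 103 ^ 127 = 214

214


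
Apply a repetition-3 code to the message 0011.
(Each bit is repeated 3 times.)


Each bit -> 3 copies

000000111111


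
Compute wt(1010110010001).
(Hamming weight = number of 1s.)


Counting 1s in 1010110010001

6


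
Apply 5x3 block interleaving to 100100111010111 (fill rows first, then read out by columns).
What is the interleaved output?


Matrix:
  100
  100
  111
  010
  111
Read columns: 111010011100101

111010011100101


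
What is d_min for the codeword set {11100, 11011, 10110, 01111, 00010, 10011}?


Comparing all pairs, minimum distance: 1
Can detect 0 errors, correct 0 errors

1


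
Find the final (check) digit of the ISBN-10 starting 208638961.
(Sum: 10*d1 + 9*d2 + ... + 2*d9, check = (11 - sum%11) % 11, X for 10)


Weighted sum: 240
240 mod 11 = 9

Check digit: 2


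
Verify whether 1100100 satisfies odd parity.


Number of 1s: 3

Yes, parity is correct (3 ones)


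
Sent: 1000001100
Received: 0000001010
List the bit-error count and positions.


XOR: 1000000110

3 error(s) at position(s): 0, 7, 8


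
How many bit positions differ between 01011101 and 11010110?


XOR: 10001011
Count of 1s: 4

4


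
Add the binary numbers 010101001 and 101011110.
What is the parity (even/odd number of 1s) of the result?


010101001 = 169
101011110 = 350
Sum = 519 = 1000000111
1s count = 4

even parity (4 ones in 1000000111)


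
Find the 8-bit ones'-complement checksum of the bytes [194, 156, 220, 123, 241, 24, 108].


Sum = 1066 mod 256 = 42
Complement = 213

213


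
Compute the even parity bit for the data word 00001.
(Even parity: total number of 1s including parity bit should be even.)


Number of 1s in data: 1
Parity bit: 1

1


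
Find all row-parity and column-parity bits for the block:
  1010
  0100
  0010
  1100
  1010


Row parities: 01100
Column parities: 1010

Row P: 01100, Col P: 1010, Corner: 0


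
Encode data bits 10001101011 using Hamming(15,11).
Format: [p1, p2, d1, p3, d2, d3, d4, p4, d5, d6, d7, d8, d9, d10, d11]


Parity bits: p1=1, p2=0, p3=1, p4=1

101100011101011


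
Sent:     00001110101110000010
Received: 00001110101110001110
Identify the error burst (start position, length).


XOR: 00000000000000001100

Burst at position 16, length 2


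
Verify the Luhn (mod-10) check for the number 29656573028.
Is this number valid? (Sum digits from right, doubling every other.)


Luhn sum = 50
50 mod 10 = 0

Valid (Luhn sum mod 10 = 0)


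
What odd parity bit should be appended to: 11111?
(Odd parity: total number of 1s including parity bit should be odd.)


Number of 1s in data: 5
Parity bit: 0

0


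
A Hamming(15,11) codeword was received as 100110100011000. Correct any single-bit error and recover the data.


Syndrome = 0: no error detected

Data: 01010011000 (no errors)


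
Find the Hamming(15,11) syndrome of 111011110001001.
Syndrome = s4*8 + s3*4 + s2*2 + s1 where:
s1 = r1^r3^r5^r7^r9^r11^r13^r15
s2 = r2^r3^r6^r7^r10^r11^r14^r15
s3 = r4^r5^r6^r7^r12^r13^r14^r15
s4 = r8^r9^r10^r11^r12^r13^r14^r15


s1=1, s2=1, s3=1, s4=1

Syndrome = 15 (error at position 15)


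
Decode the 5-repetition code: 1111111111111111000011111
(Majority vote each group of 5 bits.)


Groups: 11111, 11111, 11111, 10000, 11111
Majority votes: 11101

11101


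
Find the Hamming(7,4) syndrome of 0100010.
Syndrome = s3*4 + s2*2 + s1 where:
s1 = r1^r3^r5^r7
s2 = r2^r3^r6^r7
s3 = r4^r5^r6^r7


s1=0, s2=0, s3=1

Syndrome = 4 (error at position 4)


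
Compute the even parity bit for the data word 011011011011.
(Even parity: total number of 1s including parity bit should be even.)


Number of 1s in data: 8
Parity bit: 0

0


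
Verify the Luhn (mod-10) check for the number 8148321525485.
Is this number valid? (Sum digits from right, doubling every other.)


Luhn sum = 49
49 mod 10 = 9

Invalid (Luhn sum mod 10 = 9)


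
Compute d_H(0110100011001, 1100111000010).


XOR: 1010011011011
Count of 1s: 8

8


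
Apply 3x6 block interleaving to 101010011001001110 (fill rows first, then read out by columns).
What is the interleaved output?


Matrix:
  101010
  011001
  001110
Read columns: 100010111001101010

100010111001101010


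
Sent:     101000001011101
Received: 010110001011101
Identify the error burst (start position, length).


XOR: 111110000000000

Burst at position 0, length 5


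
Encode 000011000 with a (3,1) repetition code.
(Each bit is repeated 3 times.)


Each bit -> 3 copies

000000000000111111000000000


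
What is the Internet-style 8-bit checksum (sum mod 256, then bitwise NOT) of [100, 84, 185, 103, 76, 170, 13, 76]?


Sum = 807 mod 256 = 39
Complement = 216

216


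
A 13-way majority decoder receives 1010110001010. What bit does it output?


Ones: 6 out of 13
Threshold: 7

0 (6/13 voted 1)


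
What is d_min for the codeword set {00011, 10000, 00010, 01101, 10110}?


Comparing all pairs, minimum distance: 1
Can detect 0 errors, correct 0 errors

1


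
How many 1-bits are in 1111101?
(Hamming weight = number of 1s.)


Counting 1s in 1111101

6


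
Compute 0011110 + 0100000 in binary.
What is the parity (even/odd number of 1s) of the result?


0011110 = 30
0100000 = 32
Sum = 62 = 111110
1s count = 5

odd parity (5 ones in 111110)


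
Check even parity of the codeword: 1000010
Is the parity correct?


Number of 1s: 2

Yes, parity is correct (2 ones)


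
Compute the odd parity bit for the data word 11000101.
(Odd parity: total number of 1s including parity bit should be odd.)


Number of 1s in data: 4
Parity bit: 1

1


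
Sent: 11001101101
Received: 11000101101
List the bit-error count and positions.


XOR: 00001000000

1 error(s) at position(s): 4


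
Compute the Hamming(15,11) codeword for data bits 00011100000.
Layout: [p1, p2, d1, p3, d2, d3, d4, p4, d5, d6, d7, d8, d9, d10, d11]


Parity bits: p1=0, p2=0, p3=1, p4=0

000100101100000


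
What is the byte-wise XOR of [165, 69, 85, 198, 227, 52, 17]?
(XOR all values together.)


XOR chain: 165 ^ 69 ^ 85 ^ 198 ^ 227 ^ 52 ^ 17 = 181

181


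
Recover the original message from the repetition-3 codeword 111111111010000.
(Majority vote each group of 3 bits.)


Groups: 111, 111, 111, 010, 000
Majority votes: 11100

11100


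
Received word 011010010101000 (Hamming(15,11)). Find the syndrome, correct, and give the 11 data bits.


Syndrome = 10: error at position 10

Data: 11000001000 (corrected bit 10)


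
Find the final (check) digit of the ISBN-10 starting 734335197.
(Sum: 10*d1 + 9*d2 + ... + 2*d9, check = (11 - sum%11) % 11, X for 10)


Weighted sum: 238
238 mod 11 = 7

Check digit: 4


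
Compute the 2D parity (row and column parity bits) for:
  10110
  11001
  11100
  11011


Row parities: 1110
Column parities: 01000

Row P: 1110, Col P: 01000, Corner: 1


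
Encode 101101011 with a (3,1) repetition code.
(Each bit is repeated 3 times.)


Each bit -> 3 copies

111000111111000111000111111


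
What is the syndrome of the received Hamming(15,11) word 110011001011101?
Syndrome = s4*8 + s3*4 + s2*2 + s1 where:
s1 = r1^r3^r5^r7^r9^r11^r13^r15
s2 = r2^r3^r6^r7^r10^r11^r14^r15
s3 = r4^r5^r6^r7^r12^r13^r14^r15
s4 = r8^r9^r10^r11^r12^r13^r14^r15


s1=0, s2=0, s3=1, s4=1

Syndrome = 12 (error at position 12)


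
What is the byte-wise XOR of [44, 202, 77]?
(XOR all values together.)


XOR chain: 44 ^ 202 ^ 77 = 171

171


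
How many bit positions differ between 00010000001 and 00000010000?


XOR: 00010010001
Count of 1s: 3

3


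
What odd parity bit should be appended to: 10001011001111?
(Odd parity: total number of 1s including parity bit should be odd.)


Number of 1s in data: 8
Parity bit: 1

1


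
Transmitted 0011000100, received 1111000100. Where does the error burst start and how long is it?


XOR: 1100000000

Burst at position 0, length 2


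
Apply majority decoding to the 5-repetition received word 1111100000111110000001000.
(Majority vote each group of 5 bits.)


Groups: 11111, 00000, 11111, 00000, 01000
Majority votes: 10100

10100


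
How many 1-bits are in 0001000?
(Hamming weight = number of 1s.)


Counting 1s in 0001000

1


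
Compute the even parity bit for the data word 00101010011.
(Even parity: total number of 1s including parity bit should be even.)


Number of 1s in data: 5
Parity bit: 1

1


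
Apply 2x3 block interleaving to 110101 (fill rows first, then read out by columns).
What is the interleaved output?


Matrix:
  110
  101
Read columns: 111001

111001


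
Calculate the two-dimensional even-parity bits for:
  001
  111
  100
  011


Row parities: 1110
Column parities: 001

Row P: 1110, Col P: 001, Corner: 1


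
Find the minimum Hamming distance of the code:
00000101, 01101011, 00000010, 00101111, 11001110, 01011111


Comparing all pairs, minimum distance: 2
Can detect 1 errors, correct 0 errors

2


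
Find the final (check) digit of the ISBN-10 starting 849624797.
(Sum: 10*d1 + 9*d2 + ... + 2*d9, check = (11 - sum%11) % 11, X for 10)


Weighted sum: 331
331 mod 11 = 1

Check digit: X


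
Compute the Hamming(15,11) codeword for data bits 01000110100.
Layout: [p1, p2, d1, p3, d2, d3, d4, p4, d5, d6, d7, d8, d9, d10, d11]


Parity bits: p1=1, p2=0, p3=0, p4=1

100010010110100


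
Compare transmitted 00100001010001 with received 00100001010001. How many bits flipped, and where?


XOR: 00000000000000

0 errors (received matches sent)


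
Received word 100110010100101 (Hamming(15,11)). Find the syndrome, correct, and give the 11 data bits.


Syndrome = 0: no error detected

Data: 01000100101 (no errors)


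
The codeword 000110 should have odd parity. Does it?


Number of 1s: 2

No, parity error (2 ones)


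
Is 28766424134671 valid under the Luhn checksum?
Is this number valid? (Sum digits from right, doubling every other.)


Luhn sum = 63
63 mod 10 = 3

Invalid (Luhn sum mod 10 = 3)


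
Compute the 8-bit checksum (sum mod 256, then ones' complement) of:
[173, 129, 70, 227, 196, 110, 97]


Sum = 1002 mod 256 = 234
Complement = 21

21


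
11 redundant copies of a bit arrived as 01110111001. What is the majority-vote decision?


Ones: 7 out of 11
Threshold: 6

1 (7/11 voted 1)


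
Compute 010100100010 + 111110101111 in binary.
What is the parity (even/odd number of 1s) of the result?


010100100010 = 1314
111110101111 = 4015
Sum = 5329 = 1010011010001
1s count = 6

even parity (6 ones in 1010011010001)


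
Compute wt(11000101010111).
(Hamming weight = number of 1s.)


Counting 1s in 11000101010111

8


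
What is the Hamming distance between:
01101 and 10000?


XOR: 11101
Count of 1s: 4

4


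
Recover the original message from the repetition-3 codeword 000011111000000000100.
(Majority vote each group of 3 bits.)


Groups: 000, 011, 111, 000, 000, 000, 100
Majority votes: 0110000

0110000


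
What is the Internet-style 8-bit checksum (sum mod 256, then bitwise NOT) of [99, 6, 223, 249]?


Sum = 577 mod 256 = 65
Complement = 190

190


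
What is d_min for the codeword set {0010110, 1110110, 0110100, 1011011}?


Comparing all pairs, minimum distance: 2
Can detect 1 errors, correct 0 errors

2


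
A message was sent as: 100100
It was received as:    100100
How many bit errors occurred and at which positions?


XOR: 000000

0 errors (received matches sent)


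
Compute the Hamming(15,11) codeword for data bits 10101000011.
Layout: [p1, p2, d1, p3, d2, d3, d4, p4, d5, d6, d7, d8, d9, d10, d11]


Parity bits: p1=1, p2=0, p3=1, p4=1

101101011000011


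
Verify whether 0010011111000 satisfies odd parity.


Number of 1s: 6

No, parity error (6 ones)


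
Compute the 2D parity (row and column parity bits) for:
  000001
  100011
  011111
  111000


Row parities: 1111
Column parities: 000101

Row P: 1111, Col P: 000101, Corner: 0


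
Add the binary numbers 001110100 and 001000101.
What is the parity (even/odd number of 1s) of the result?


001110100 = 116
001000101 = 69
Sum = 185 = 10111001
1s count = 5

odd parity (5 ones in 10111001)


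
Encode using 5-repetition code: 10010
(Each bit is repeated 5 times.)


Each bit -> 5 copies

1111100000000001111100000


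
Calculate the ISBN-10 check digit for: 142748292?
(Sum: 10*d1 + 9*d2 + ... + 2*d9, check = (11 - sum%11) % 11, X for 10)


Weighted sum: 214
214 mod 11 = 5

Check digit: 6


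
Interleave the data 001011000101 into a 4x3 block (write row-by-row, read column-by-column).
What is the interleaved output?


Matrix:
  001
  011
  000
  101
Read columns: 000101001101

000101001101


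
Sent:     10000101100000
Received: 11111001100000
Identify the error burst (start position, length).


XOR: 01111100000000

Burst at position 1, length 5


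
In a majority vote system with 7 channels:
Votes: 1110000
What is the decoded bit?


Ones: 3 out of 7
Threshold: 4

0 (3/7 voted 1)


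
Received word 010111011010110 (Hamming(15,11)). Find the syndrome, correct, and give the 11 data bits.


Syndrome = 12: error at position 12

Data: 01101011110 (corrected bit 12)


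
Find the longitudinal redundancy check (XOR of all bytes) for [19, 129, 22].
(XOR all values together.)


XOR chain: 19 ^ 129 ^ 22 = 132

132


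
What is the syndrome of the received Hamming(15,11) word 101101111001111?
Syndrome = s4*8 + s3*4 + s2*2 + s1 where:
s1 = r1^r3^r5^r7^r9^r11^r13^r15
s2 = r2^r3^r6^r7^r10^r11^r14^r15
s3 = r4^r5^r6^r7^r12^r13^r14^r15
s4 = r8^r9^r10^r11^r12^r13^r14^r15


s1=0, s2=1, s3=1, s4=0

Syndrome = 6 (error at position 6)


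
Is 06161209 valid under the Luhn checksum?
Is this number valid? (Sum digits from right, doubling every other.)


Luhn sum = 27
27 mod 10 = 7

Invalid (Luhn sum mod 10 = 7)


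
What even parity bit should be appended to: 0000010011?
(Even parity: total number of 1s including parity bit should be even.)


Number of 1s in data: 3
Parity bit: 1

1


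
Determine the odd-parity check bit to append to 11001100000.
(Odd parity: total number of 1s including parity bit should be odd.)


Number of 1s in data: 4
Parity bit: 1

1


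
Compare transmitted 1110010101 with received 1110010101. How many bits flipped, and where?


XOR: 0000000000

0 errors (received matches sent)


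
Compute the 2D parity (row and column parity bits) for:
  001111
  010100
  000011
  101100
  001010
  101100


Row parities: 000101
Column parities: 010010

Row P: 000101, Col P: 010010, Corner: 0


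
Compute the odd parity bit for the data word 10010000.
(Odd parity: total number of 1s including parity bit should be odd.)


Number of 1s in data: 2
Parity bit: 1

1


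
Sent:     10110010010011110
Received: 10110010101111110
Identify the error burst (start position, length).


XOR: 00000000111100000

Burst at position 8, length 4


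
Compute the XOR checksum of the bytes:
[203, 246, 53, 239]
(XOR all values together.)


XOR chain: 203 ^ 246 ^ 53 ^ 239 = 231

231


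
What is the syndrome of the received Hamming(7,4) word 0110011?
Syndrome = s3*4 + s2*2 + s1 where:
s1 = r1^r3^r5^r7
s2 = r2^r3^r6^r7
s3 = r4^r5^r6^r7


s1=0, s2=0, s3=0

Syndrome = 0 (no error)


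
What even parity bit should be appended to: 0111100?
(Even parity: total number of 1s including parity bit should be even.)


Number of 1s in data: 4
Parity bit: 0

0


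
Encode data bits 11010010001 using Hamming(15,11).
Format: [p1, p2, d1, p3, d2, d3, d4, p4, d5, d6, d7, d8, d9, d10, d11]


Parity bits: p1=1, p2=0, p3=1, p4=0

101110100010001


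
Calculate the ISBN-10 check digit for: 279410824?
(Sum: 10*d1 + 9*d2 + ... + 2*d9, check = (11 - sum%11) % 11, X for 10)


Weighted sum: 235
235 mod 11 = 4

Check digit: 7


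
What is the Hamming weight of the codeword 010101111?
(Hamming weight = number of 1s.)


Counting 1s in 010101111

6


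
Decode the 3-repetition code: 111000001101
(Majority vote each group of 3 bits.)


Groups: 111, 000, 001, 101
Majority votes: 1001

1001


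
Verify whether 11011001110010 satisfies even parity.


Number of 1s: 8

Yes, parity is correct (8 ones)


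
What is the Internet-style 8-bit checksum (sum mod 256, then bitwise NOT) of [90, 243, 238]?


Sum = 571 mod 256 = 59
Complement = 196

196


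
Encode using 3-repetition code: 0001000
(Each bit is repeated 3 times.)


Each bit -> 3 copies

000000000111000000000


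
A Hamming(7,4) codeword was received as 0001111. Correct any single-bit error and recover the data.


Syndrome = 0: no error detected

Data: 0111 (no errors)


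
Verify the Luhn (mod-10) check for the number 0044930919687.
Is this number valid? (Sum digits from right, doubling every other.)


Luhn sum = 66
66 mod 10 = 6

Invalid (Luhn sum mod 10 = 6)


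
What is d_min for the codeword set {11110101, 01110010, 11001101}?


Comparing all pairs, minimum distance: 3
Can detect 2 errors, correct 1 errors

3


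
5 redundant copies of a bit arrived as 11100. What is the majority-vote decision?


Ones: 3 out of 5
Threshold: 3

1 (3/5 voted 1)


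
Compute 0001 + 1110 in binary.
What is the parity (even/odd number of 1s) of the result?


0001 = 1
1110 = 14
Sum = 15 = 1111
1s count = 4

even parity (4 ones in 1111)


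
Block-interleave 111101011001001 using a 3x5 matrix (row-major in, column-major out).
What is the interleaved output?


Matrix:
  11110
  10110
  01001
Read columns: 110101110110001

110101110110001


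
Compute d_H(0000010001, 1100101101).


XOR: 1100111100
Count of 1s: 6

6


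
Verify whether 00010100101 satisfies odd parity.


Number of 1s: 4

No, parity error (4 ones)


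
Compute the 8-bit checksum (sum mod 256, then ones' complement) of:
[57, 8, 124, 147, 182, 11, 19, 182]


Sum = 730 mod 256 = 218
Complement = 37

37


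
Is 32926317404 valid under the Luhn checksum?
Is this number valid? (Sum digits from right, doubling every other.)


Luhn sum = 46
46 mod 10 = 6

Invalid (Luhn sum mod 10 = 6)


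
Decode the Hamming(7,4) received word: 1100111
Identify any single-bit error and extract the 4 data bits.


Syndrome = 7: error at position 7

Data: 0110 (corrected bit 7)


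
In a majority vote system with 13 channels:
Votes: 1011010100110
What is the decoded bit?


Ones: 7 out of 13
Threshold: 7

1 (7/13 voted 1)


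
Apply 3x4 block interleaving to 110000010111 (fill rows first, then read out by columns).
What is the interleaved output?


Matrix:
  1100
  0001
  0111
Read columns: 100101001011

100101001011


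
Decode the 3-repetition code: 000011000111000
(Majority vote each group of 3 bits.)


Groups: 000, 011, 000, 111, 000
Majority votes: 01010

01010


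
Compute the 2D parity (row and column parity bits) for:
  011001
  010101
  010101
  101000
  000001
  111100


Row parities: 111010
Column parities: 001100

Row P: 111010, Col P: 001100, Corner: 0


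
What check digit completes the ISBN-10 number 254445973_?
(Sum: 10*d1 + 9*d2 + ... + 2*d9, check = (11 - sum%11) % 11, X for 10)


Weighted sum: 237
237 mod 11 = 6

Check digit: 5


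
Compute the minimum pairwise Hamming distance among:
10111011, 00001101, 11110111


Comparing all pairs, minimum distance: 3
Can detect 2 errors, correct 1 errors

3


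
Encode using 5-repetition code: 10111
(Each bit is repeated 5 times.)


Each bit -> 5 copies

1111100000111111111111111


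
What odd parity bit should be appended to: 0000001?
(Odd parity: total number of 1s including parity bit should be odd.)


Number of 1s in data: 1
Parity bit: 0

0


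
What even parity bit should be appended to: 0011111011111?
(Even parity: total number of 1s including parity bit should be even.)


Number of 1s in data: 10
Parity bit: 0

0


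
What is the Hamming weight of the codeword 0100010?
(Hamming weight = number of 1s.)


Counting 1s in 0100010

2


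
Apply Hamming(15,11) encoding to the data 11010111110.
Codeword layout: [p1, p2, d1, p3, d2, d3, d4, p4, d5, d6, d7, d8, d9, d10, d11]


Parity bits: p1=1, p2=1, p3=1, p4=1

111110110111110


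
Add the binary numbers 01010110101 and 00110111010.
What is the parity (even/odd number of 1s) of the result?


01010110101 = 693
00110111010 = 442
Sum = 1135 = 10001101111
1s count = 7

odd parity (7 ones in 10001101111)


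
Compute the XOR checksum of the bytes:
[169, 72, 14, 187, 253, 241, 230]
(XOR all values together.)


XOR chain: 169 ^ 72 ^ 14 ^ 187 ^ 253 ^ 241 ^ 230 = 190

190


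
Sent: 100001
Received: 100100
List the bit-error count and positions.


XOR: 000101

2 error(s) at position(s): 3, 5


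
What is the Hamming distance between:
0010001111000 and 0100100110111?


XOR: 0110101001111
Count of 1s: 8

8


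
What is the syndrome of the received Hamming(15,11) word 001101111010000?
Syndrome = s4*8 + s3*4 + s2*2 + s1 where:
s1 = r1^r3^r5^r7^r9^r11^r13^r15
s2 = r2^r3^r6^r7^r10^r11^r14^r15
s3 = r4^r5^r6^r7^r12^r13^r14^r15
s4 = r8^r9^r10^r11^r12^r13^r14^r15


s1=0, s2=0, s3=1, s4=1

Syndrome = 12 (error at position 12)


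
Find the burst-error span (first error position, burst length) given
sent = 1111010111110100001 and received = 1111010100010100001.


XOR: 0000000011100000000

Burst at position 8, length 3


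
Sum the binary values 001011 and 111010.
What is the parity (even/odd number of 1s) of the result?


001011 = 11
111010 = 58
Sum = 69 = 1000101
1s count = 3

odd parity (3 ones in 1000101)


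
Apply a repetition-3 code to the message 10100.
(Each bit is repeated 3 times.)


Each bit -> 3 copies

111000111000000


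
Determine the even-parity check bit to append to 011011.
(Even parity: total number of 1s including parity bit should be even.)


Number of 1s in data: 4
Parity bit: 0

0


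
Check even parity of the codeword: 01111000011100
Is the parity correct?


Number of 1s: 7

No, parity error (7 ones)


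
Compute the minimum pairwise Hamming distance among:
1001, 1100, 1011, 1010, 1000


Comparing all pairs, minimum distance: 1
Can detect 0 errors, correct 0 errors

1


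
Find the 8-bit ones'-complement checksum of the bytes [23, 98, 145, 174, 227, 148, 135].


Sum = 950 mod 256 = 182
Complement = 73

73


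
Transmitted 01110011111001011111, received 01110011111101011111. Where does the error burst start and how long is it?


XOR: 00000000000100000000

Burst at position 11, length 1


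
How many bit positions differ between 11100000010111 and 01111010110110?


XOR: 10011010100001
Count of 1s: 6

6


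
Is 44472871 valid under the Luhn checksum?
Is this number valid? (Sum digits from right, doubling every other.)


Luhn sum = 45
45 mod 10 = 5

Invalid (Luhn sum mod 10 = 5)


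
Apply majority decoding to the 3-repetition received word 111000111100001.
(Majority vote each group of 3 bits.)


Groups: 111, 000, 111, 100, 001
Majority votes: 10100

10100


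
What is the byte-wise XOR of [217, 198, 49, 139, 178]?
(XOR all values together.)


XOR chain: 217 ^ 198 ^ 49 ^ 139 ^ 178 = 23

23


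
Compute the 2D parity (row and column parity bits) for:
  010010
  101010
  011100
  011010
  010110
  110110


Row parities: 011110
Column parities: 011110

Row P: 011110, Col P: 011110, Corner: 0


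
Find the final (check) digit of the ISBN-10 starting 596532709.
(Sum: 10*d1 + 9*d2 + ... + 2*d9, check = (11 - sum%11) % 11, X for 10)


Weighted sum: 288
288 mod 11 = 2

Check digit: 9


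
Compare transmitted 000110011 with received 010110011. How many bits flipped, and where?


XOR: 010000000

1 error(s) at position(s): 1


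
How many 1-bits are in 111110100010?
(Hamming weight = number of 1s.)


Counting 1s in 111110100010

7


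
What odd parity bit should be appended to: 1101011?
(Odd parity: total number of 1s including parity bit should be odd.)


Number of 1s in data: 5
Parity bit: 0

0


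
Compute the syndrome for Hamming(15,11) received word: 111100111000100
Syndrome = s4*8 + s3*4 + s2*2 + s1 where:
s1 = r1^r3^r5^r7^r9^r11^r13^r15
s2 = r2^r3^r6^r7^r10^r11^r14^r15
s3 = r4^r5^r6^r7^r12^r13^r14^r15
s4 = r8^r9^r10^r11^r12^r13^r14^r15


s1=1, s2=1, s3=1, s4=1

Syndrome = 15 (error at position 15)


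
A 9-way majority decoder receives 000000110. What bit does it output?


Ones: 2 out of 9
Threshold: 5

0 (2/9 voted 1)


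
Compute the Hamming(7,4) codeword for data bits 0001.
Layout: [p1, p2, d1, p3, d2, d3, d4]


Parity bits: p1=1, p2=1, p3=1

1101001


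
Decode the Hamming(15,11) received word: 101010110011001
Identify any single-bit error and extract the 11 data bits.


Syndrome = 0: no error detected

Data: 11010011001 (no errors)


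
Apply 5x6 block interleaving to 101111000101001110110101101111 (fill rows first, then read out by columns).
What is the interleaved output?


Matrix:
  101111
  000101
  001110
  110101
  101111
Read columns: 100110001010101111111010111011

100110001010101111111010111011


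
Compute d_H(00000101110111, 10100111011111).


XOR: 10100010101000
Count of 1s: 5

5


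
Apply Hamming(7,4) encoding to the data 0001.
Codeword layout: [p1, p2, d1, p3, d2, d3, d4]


Parity bits: p1=1, p2=1, p3=1

1101001


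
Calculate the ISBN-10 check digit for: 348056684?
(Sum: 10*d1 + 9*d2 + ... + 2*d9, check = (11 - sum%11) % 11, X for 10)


Weighted sum: 246
246 mod 11 = 4

Check digit: 7


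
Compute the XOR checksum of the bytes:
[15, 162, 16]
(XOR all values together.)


XOR chain: 15 ^ 162 ^ 16 = 189

189


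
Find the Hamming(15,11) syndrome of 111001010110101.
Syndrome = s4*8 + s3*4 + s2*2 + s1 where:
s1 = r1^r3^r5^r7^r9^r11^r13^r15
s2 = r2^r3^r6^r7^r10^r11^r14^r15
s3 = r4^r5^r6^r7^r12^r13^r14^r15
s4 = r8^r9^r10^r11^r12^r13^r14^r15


s1=1, s2=0, s3=1, s4=1

Syndrome = 13 (error at position 13)


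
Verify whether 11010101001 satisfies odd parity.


Number of 1s: 6

No, parity error (6 ones)


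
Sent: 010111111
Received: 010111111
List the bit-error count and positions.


XOR: 000000000

0 errors (received matches sent)


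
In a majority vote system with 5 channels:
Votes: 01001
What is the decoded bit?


Ones: 2 out of 5
Threshold: 3

0 (2/5 voted 1)


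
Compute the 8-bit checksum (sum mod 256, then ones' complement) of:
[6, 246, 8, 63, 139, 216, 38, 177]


Sum = 893 mod 256 = 125
Complement = 130

130
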